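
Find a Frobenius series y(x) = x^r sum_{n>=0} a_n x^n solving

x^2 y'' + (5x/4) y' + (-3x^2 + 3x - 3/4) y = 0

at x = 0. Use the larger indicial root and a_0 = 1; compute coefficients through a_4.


Write in Frobenius form y'' + (p(x)/x) y' + (q(x)/x^2) y = 0:
  p(x) = 5/4,  q(x) = -3x^2 + 3x - 3/4.
Indicial equation: r(r-1) + (5/4) r + (-3/4) = 0 -> roots r_1 = 3/4, r_2 = -1.
Take r = r_1 = 3/4. Let y(x) = x^r sum_{n>=0} a_n x^n with a_0 = 1.
Substitute y = x^r sum a_n x^n and match x^{r+n}. The recurrence is
  D(n) a_n + 3 a_{n-1} - 3 a_{n-2} = 0,  where D(n) = (r+n)(r+n-1) + (5/4)(r+n) + (-3/4).
  a_n = [-3 a_{n-1} + 3 a_{n-2}] / D(n).
Since the indicial polynomial factors as (r - r_1)(r - r_2), D(n) = (r_1 + n - r_1)(r_1 + n - r_2) = n(n + 7/4).
Evaluating step by step (a_0 = 1):
  n = 1: D(1) = 1(1 + 7/4) = 11/4; numerator = -3(1) = -3; a_1 = (-3)/(11/4) = -12/11
  n = 2: D(2) = 2(2 + 7/4) = 15/2; numerator = -3(-12/11) + 3(1) = 69/11; a_2 = (69/11)/(15/2) = 46/55
  n = 3: D(3) = 3(3 + 7/4) = 57/4; numerator = -3(46/55) + 3(-12/11) = -318/55; a_3 = (-318/55)/(57/4) = -424/1045
  n = 4: D(4) = 4(4 + 7/4) = 23; numerator = -3(-424/1045) + 3(46/55) = 354/95; a_4 = (354/95)/(23) = 354/2185

r = 3/4; a_0 = 1; a_1 = -12/11; a_2 = 46/55; a_3 = -424/1045; a_4 = 354/2185


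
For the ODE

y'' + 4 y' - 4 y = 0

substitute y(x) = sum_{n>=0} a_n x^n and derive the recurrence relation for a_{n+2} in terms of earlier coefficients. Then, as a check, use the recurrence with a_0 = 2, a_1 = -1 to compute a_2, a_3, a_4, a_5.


Substitute y = sum_n a_n x^n.
y''(x) has coefficient (n+2)(n+1) a_{n+2} at x^n;
4 y'(x) has coefficient 4 (n+1) a_{n+1} at x^n;
-4 y(x) has coefficient -4 a_n at x^n.
Matching x^n: (n+2)(n+1) a_{n+2} + 4 (n+1) a_{n+1} - 4 a_n = 0.
Thus a_{n+2} = [-4 (n+1) a_{n+1} + 4 a_n] / ((n+1)(n+2)).

Check with a_0 = 2, a_1 = -1 (apply the recurrence for n = 0, 1, 2, 3): a_0 = 2, a_1 = -1, a_2 = 6, a_3 = -26/3, a_4 = 32/3, a_5 = -154/15.

a_(n+2) = [-4 (n+1) a_(n+1) + 4 a_n] / ((n+1)(n+2)); check: a_0 = 2, a_1 = -1, a_2 = 6, a_3 = -26/3, a_4 = 32/3, a_5 = -154/15


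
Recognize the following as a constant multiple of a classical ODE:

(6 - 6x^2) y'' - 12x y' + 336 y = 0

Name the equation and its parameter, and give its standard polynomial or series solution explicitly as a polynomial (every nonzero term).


All three coefficients share the factor 6; dividing through by 6 gives  (1 - x^2) y'' - 2x y' + 56 y = 0.
This matches the Legendre equation (1 - x^2) y'' - 2x y' + n(n+1) y = 0 (note the -2x y' term) with n(n+1) = 56, so n = 7; the polynomial solution is P_7(x).
With y = sum_k a_k x^k, matching x^k gives (k+2)(k+1) a_{k+2} = [k(k+1) - n(n+1)] a_k = (k - 7)(k + 8) a_k. The right side vanishes at k = 7, so the series with the parity of 7 terminates at degree 7.
Standard normalization (P_n(1) = 1): leading coefficient (2n)!/(2^n (n!)^2) = 87178291200/(128*25401600) = 429/16, so a_7 = 429/16. Work downward with a_k = (k+1)(k+2) a_{k+2} / ((k - 7)(k + 8)):
  a_5 = (6)(7)(429/16) / ((5 - 7)(5 + 8)) = (9009/8)/(-26) = -693/16
  a_3 = (4)(5)(-693/16) / ((3 - 7)(3 + 8)) = (-3465/4)/(-44) = 315/16
  a_1 = (2)(3)(315/16) / ((1 - 7)(1 + 8)) = (945/8)/(-54) = -35/16
Hence P_7(x) = 429 x^7/16 - 693 x^5/16 + 315 x^3/16 - 35 x/16.

P_7(x); series = 429 x^7/16 - 693 x^5/16 + 315 x^3/16 - 35 x/16


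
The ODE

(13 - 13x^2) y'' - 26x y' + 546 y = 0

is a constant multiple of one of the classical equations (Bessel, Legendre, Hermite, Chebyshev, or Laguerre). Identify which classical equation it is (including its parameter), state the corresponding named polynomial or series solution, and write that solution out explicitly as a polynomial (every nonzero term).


All three coefficients share the factor 13; dividing through by 13 gives  (1 - x^2) y'' - 2x y' + 42 y = 0.
This matches the Legendre equation (1 - x^2) y'' - 2x y' + n(n+1) y = 0 (note the -2x y' term) with n(n+1) = 42, so n = 6; the polynomial solution is P_6(x).
With y = sum_k a_k x^k, matching x^k gives (k+2)(k+1) a_{k+2} = [k(k+1) - n(n+1)] a_k = (k - 6)(k + 7) a_k. The right side vanishes at k = 6, so the series with the parity of 6 terminates at degree 6.
Standard normalization (P_n(1) = 1): leading coefficient (2n)!/(2^n (n!)^2) = 479001600/(64*518400) = 231/16, so a_6 = 231/16. Work downward with a_k = (k+1)(k+2) a_{k+2} / ((k - 6)(k + 7)):
  a_4 = (5)(6)(231/16) / ((4 - 6)(4 + 7)) = (3465/8)/(-22) = -315/16
  a_2 = (3)(4)(-315/16) / ((2 - 6)(2 + 7)) = (-945/4)/(-36) = 105/16
  a_0 = (1)(2)(105/16) / ((0 - 6)(0 + 7)) = (105/8)/(-42) = -5/16
Hence P_6(x) = 231 x^6/16 - 315 x^4/16 + 105 x^2/16 - 5/16.

P_6(x); series = 231 x^6/16 - 315 x^4/16 + 105 x^2/16 - 5/16


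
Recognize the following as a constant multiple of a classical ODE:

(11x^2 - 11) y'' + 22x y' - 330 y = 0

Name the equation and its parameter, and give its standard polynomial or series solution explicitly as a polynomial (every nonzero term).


All three coefficients share the factor -11; dividing through by -11 gives  (1 - x^2) y'' - 2x y' + 30 y = 0.
This matches the Legendre equation (1 - x^2) y'' - 2x y' + n(n+1) y = 0 (note the -2x y' term) with n(n+1) = 30, so n = 5; the polynomial solution is P_5(x).
With y = sum_k a_k x^k, matching x^k gives (k+2)(k+1) a_{k+2} = [k(k+1) - n(n+1)] a_k = (k - 5)(k + 6) a_k. The right side vanishes at k = 5, so the series with the parity of 5 terminates at degree 5.
Standard normalization (P_n(1) = 1): leading coefficient (2n)!/(2^n (n!)^2) = 3628800/(32*14400) = 63/8, so a_5 = 63/8. Work downward with a_k = (k+1)(k+2) a_{k+2} / ((k - 5)(k + 6)):
  a_3 = (4)(5)(63/8) / ((3 - 5)(3 + 6)) = (315/2)/(-18) = -35/4
  a_1 = (2)(3)(-35/4) / ((1 - 5)(1 + 6)) = (-105/2)/(-28) = 15/8
Hence P_5(x) = 63 x^5/8 - 35 x^3/4 + 15 x/8.

P_5(x); series = 63 x^5/8 - 35 x^3/4 + 15 x/8


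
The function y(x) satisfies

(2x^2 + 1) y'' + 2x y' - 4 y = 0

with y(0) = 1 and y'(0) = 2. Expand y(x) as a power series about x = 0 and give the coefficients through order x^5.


Ansatz: y(x) = sum_{n>=0} a_n x^n, so y'(x) = sum_{n>=1} n a_n x^(n-1) and y''(x) = sum_{n>=2} n(n-1) a_n x^(n-2).
Substitute into P(x) y'' + Q(x) y' + R(x) y = 0 with P(x) = 2x^2 + 1, Q(x) = 2x, R(x) = -4, and match powers of x.
Initial conditions: a_0 = 1, a_1 = 2.
Setting the coefficient of each power of x to zero and solving order by order (substituting the coefficients already found):
  x^0: 2 a_2 - 4 a_0 = 0  ->  2 a_2 = 4 a_0 = 4  ->  a_2 = 2
  x^1: 6 a_3 - 2 a_1 = 0  ->  6 a_3 = 2 a_1 = 4  ->  a_3 = 2/3
  x^2: 12 a_4 + 4 a_2 = 0  ->  12 a_4 = -4 a_2 = -8  ->  a_4 = -2/3
  x^3: 20 a_5 + 14 a_3 = 0  ->  20 a_5 = -14 a_3 = -28/3  ->  a_5 = -7/15
Truncated series: y(x) = 1 + 2 x + 2 x^2 + (2/3) x^3 - (2/3) x^4 - (7/15) x^5 + O(x^6).

a_0 = 1; a_1 = 2; a_2 = 2; a_3 = 2/3; a_4 = -2/3; a_5 = -7/15


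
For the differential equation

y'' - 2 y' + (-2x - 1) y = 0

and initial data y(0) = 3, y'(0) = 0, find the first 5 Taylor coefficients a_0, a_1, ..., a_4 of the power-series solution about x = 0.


Ansatz: y(x) = sum_{n>=0} a_n x^n, so y'(x) = sum_{n>=1} n a_n x^(n-1) and y''(x) = sum_{n>=2} n(n-1) a_n x^(n-2).
Substitute into P(x) y'' + Q(x) y' + R(x) y = 0 with P(x) = 1, Q(x) = -2, R(x) = -2x - 1, and match powers of x.
Initial conditions: a_0 = 3, a_1 = 0.
Setting the coefficient of each power of x to zero and solving order by order (substituting the coefficients already found):
  x^0: 2 a_2 - 2 a_1 - a_0 = 0  ->  2 a_2 = 2 a_1 + a_0 = 3  ->  a_2 = 3/2
  x^1: 6 a_3 - 4 a_2 - a_1 - 2 a_0 = 0  ->  6 a_3 = 4 a_2 + a_1 + 2 a_0 = 12  ->  a_3 = 2
  x^2: 12 a_4 - 6 a_3 - a_2 - 2 a_1 = 0  ->  12 a_4 = 6 a_3 + a_2 + 2 a_1 = 27/2  ->  a_4 = 9/8
Truncated series: y(x) = 3 + (3/2) x^2 + 2 x^3 + (9/8) x^4 + O(x^5).

a_0 = 3; a_1 = 0; a_2 = 3/2; a_3 = 2; a_4 = 9/8


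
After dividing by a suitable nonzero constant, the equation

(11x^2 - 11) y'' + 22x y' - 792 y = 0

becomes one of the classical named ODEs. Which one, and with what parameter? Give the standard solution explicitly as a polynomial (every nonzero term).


All three coefficients share the factor -11; dividing through by -11 gives  (1 - x^2) y'' - 2x y' + 72 y = 0.
This matches the Legendre equation (1 - x^2) y'' - 2x y' + n(n+1) y = 0 (note the -2x y' term) with n(n+1) = 72, so n = 8; the polynomial solution is P_8(x).
With y = sum_k a_k x^k, matching x^k gives (k+2)(k+1) a_{k+2} = [k(k+1) - n(n+1)] a_k = (k - 8)(k + 9) a_k. The right side vanishes at k = 8, so the series with the parity of 8 terminates at degree 8.
Standard normalization (P_n(1) = 1): leading coefficient (2n)!/(2^n (n!)^2) = 20922789888000/(256*1625702400) = 6435/128, so a_8 = 6435/128. Work downward with a_k = (k+1)(k+2) a_{k+2} / ((k - 8)(k + 9)):
  a_6 = (7)(8)(6435/128) / ((6 - 8)(6 + 9)) = (45045/16)/(-30) = -3003/32
  a_4 = (5)(6)(-3003/32) / ((4 - 8)(4 + 9)) = (-45045/16)/(-52) = 3465/64
  a_2 = (3)(4)(3465/64) / ((2 - 8)(2 + 9)) = (10395/16)/(-66) = -315/32
  a_0 = (1)(2)(-315/32) / ((0 - 8)(0 + 9)) = (-315/16)/(-72) = 35/128
Hence P_8(x) = 6435 x^8/128 - 3003 x^6/32 + 3465 x^4/64 - 315 x^2/32 + 35/128.

P_8(x); series = 6435 x^8/128 - 3003 x^6/32 + 3465 x^4/64 - 315 x^2/32 + 35/128


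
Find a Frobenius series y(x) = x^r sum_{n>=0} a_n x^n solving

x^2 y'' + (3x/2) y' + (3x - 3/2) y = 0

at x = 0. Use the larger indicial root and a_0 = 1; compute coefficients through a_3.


Write in Frobenius form y'' + (p(x)/x) y' + (q(x)/x^2) y = 0:
  p(x) = 3/2,  q(x) = 3x - 3/2.
Indicial equation: r(r-1) + (3/2) r + (-3/2) = 0 -> roots r_1 = 1, r_2 = -3/2.
Take r = r_1 = 1. Let y(x) = x^r sum_{n>=0} a_n x^n with a_0 = 1.
Substitute y = x^r sum a_n x^n and match x^{r+n}. The recurrence is
  D(n) a_n + 3 a_{n-1} = 0,  where D(n) = (r+n)(r+n-1) + (3/2)(r+n) + (-3/2).
  a_n = -3 / D(n) * a_{n-1}.
Since the indicial polynomial factors as (r - r_1)(r - r_2), D(n) = (r_1 + n - r_1)(r_1 + n - r_2) = n(n + 5/2).
Evaluating step by step (a_0 = 1):
  n = 1: D(1) = 1(1 + 5/2) = 7/2; numerator = -3(1) = -3; a_1 = (-3)/(7/2) = -6/7
  n = 2: D(2) = 2(2 + 5/2) = 9; numerator = -3(-6/7) = 18/7; a_2 = (18/7)/(9) = 2/7
  n = 3: D(3) = 3(3 + 5/2) = 33/2; numerator = -3(2/7) = -6/7; a_3 = (-6/7)/(33/2) = -4/77

r = 1; a_0 = 1; a_1 = -6/7; a_2 = 2/7; a_3 = -4/77


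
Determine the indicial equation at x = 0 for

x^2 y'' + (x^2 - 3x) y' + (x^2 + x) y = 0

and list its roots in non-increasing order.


Divide by x^2 to reach normal form y'' + P_1(x) y' + P_2(x) y = 0 with P_1(x) = 1 - 3/x and P_2(x) = 1 + 1/x.
x = 0 is a singular point because the y'-coefficient 1 - 3/x has a pole at x = 0 and the y-coefficient 1 + 1/x has a pole at x = 0.
It is a regular singular point because x P_1(x) = p(x) = x - 3 and x^2 P_2(x) = q(x) = x^2 + x are polynomials, hence analytic at x = 0.
p(0) = -3,  q(0) = 0.
Indicial equation: r(r-1) + p(0) r + q(0) = 0, i.e. r^2 + (p(0) - 1) r + q(0) = 0, i.e. r^2 - 4 r = 0.
Discriminant: (-4)^2 - 4(0) = 16, so r = (4 ± 4)/2.
Solving: r_1 = 4, r_2 = 0.

indicial: r^2 - 4 r = 0; roots r_1 = 4, r_2 = 0


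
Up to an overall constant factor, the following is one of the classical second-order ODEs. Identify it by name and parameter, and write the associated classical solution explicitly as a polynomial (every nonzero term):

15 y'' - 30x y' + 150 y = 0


All three coefficients share the factor 15; dividing through by 15 gives  y'' - 2x y' + 10 y = 0.
This matches the Hermite equation y'' - 2x y' + 2n y = 0 with 2n = 10, so n = 5; the polynomial solution is H_5(x).
With y = sum_k a_k x^k, matching x^k gives (k+2)(k+1) a_{k+2} = 2(k - n) a_k = 2(k - 5) a_k. The right side vanishes at k = 5, so the series with the parity of 5 terminates at degree 5.
Standard normalization: leading coefficient of H_n is 2^n, so a_5 = 2^5 = 32. Work downward with a_k = (k+1)(k+2) a_{k+2} / (2(k - n)):
  a_3 = (4)(5)(32) / (2(3 - 5)) = 640/(-4) = -160
  a_1 = (2)(3)(-160) / (2(1 - 5)) = -960/(-8) = 120
Hence H_5(x) = 32 x^5 - 160 x^3 + 120 x.

H_5(x); series = 32 x^5 - 160 x^3 + 120 x


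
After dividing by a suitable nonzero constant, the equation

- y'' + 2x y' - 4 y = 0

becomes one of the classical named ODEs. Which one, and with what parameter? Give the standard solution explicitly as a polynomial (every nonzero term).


All three coefficients share the factor -1; dividing through by -1 gives  y'' - 2x y' + 4 y = 0.
This matches the Hermite equation y'' - 2x y' + 2n y = 0 with 2n = 4, so n = 2; the polynomial solution is H_2(x).
With y = sum_k a_k x^k, matching x^k gives (k+2)(k+1) a_{k+2} = 2(k - n) a_k = 2(k - 2) a_k. The right side vanishes at k = 2, so the series with the parity of 2 terminates at degree 2.
Standard normalization: leading coefficient of H_n is 2^n, so a_2 = 2^2 = 4. Work downward with a_k = (k+1)(k+2) a_{k+2} / (2(k - n)):
  a_0 = (1)(2)(4) / (2(0 - 2)) = 8/(-4) = -2
Hence H_2(x) = 4 x^2 - 2.

H_2(x); series = 4 x^2 - 2


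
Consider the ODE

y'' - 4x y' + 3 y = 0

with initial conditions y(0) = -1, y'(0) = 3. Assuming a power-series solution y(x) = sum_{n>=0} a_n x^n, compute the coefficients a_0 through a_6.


Ansatz: y(x) = sum_{n>=0} a_n x^n, so y'(x) = sum_{n>=1} n a_n x^(n-1) and y''(x) = sum_{n>=2} n(n-1) a_n x^(n-2).
Substitute into P(x) y'' + Q(x) y' + R(x) y = 0 with P(x) = 1, Q(x) = -4x, R(x) = 3, and match powers of x.
Initial conditions: a_0 = -1, a_1 = 3.
Setting the coefficient of each power of x to zero and solving order by order (substituting the coefficients already found):
  x^0: 2 a_2 + 3 a_0 = 0  ->  2 a_2 = -3 a_0 = 3  ->  a_2 = 3/2
  x^1: 6 a_3 - a_1 = 0  ->  6 a_3 = a_1 = 3  ->  a_3 = 1/2
  x^2: 12 a_4 - 5 a_2 = 0  ->  12 a_4 = 5 a_2 = 15/2  ->  a_4 = 5/8
  x^3: 20 a_5 - 9 a_3 = 0  ->  20 a_5 = 9 a_3 = 9/2  ->  a_5 = 9/40
  x^4: 30 a_6 - 13 a_4 = 0  ->  30 a_6 = 13 a_4 = 65/8  ->  a_6 = 13/48
Truncated series: y(x) = -1 + 3 x + (3/2) x^2 + (1/2) x^3 + (5/8) x^4 + (9/40) x^5 + (13/48) x^6 + O(x^7).

a_0 = -1; a_1 = 3; a_2 = 3/2; a_3 = 1/2; a_4 = 5/8; a_5 = 9/40; a_6 = 13/48


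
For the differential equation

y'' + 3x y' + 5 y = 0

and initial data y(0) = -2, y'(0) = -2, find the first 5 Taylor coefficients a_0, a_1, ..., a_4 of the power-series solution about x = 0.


Ansatz: y(x) = sum_{n>=0} a_n x^n, so y'(x) = sum_{n>=1} n a_n x^(n-1) and y''(x) = sum_{n>=2} n(n-1) a_n x^(n-2).
Substitute into P(x) y'' + Q(x) y' + R(x) y = 0 with P(x) = 1, Q(x) = 3x, R(x) = 5, and match powers of x.
Initial conditions: a_0 = -2, a_1 = -2.
Setting the coefficient of each power of x to zero and solving order by order (substituting the coefficients already found):
  x^0: 2 a_2 + 5 a_0 = 0  ->  2 a_2 = -5 a_0 = 10  ->  a_2 = 5
  x^1: 6 a_3 + 8 a_1 = 0  ->  6 a_3 = -8 a_1 = 16  ->  a_3 = 8/3
  x^2: 12 a_4 + 11 a_2 = 0  ->  12 a_4 = -11 a_2 = -55  ->  a_4 = -55/12
Truncated series: y(x) = -2 - 2 x + 5 x^2 + (8/3) x^3 - (55/12) x^4 + O(x^5).

a_0 = -2; a_1 = -2; a_2 = 5; a_3 = 8/3; a_4 = -55/12


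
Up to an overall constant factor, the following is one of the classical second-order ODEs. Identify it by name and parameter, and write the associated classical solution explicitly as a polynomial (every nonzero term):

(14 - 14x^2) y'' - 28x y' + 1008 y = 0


All three coefficients share the factor 14; dividing through by 14 gives  (1 - x^2) y'' - 2x y' + 72 y = 0.
This matches the Legendre equation (1 - x^2) y'' - 2x y' + n(n+1) y = 0 (note the -2x y' term) with n(n+1) = 72, so n = 8; the polynomial solution is P_8(x).
With y = sum_k a_k x^k, matching x^k gives (k+2)(k+1) a_{k+2} = [k(k+1) - n(n+1)] a_k = (k - 8)(k + 9) a_k. The right side vanishes at k = 8, so the series with the parity of 8 terminates at degree 8.
Standard normalization (P_n(1) = 1): leading coefficient (2n)!/(2^n (n!)^2) = 20922789888000/(256*1625702400) = 6435/128, so a_8 = 6435/128. Work downward with a_k = (k+1)(k+2) a_{k+2} / ((k - 8)(k + 9)):
  a_6 = (7)(8)(6435/128) / ((6 - 8)(6 + 9)) = (45045/16)/(-30) = -3003/32
  a_4 = (5)(6)(-3003/32) / ((4 - 8)(4 + 9)) = (-45045/16)/(-52) = 3465/64
  a_2 = (3)(4)(3465/64) / ((2 - 8)(2 + 9)) = (10395/16)/(-66) = -315/32
  a_0 = (1)(2)(-315/32) / ((0 - 8)(0 + 9)) = (-315/16)/(-72) = 35/128
Hence P_8(x) = 6435 x^8/128 - 3003 x^6/32 + 3465 x^4/64 - 315 x^2/32 + 35/128.

P_8(x); series = 6435 x^8/128 - 3003 x^6/32 + 3465 x^4/64 - 315 x^2/32 + 35/128


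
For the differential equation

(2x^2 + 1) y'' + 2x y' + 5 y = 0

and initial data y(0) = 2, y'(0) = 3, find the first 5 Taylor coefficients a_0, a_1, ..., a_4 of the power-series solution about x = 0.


Ansatz: y(x) = sum_{n>=0} a_n x^n, so y'(x) = sum_{n>=1} n a_n x^(n-1) and y''(x) = sum_{n>=2} n(n-1) a_n x^(n-2).
Substitute into P(x) y'' + Q(x) y' + R(x) y = 0 with P(x) = 2x^2 + 1, Q(x) = 2x, R(x) = 5, and match powers of x.
Initial conditions: a_0 = 2, a_1 = 3.
Setting the coefficient of each power of x to zero and solving order by order (substituting the coefficients already found):
  x^0: 2 a_2 + 5 a_0 = 0  ->  2 a_2 = -5 a_0 = -10  ->  a_2 = -5
  x^1: 6 a_3 + 7 a_1 = 0  ->  6 a_3 = -7 a_1 = -21  ->  a_3 = -7/2
  x^2: 12 a_4 + 13 a_2 = 0  ->  12 a_4 = -13 a_2 = 65  ->  a_4 = 65/12
Truncated series: y(x) = 2 + 3 x - 5 x^2 - (7/2) x^3 + (65/12) x^4 + O(x^5).

a_0 = 2; a_1 = 3; a_2 = -5; a_3 = -7/2; a_4 = 65/12


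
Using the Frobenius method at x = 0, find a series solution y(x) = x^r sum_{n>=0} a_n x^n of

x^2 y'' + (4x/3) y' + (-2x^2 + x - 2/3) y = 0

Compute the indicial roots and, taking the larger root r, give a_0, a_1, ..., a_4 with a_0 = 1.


Write in Frobenius form y'' + (p(x)/x) y' + (q(x)/x^2) y = 0:
  p(x) = 4/3,  q(x) = -2x^2 + x - 2/3.
Indicial equation: r(r-1) + (4/3) r + (-2/3) = 0 -> roots r_1 = 2/3, r_2 = -1.
Take r = r_1 = 2/3. Let y(x) = x^r sum_{n>=0} a_n x^n with a_0 = 1.
Substitute y = x^r sum a_n x^n and match x^{r+n}. The recurrence is
  D(n) a_n + 1 a_{n-1} - 2 a_{n-2} = 0,  where D(n) = (r+n)(r+n-1) + (4/3)(r+n) + (-2/3).
  a_n = [-1 a_{n-1} + 2 a_{n-2}] / D(n).
Since the indicial polynomial factors as (r - r_1)(r - r_2), D(n) = (r_1 + n - r_1)(r_1 + n - r_2) = n(n + 5/3).
Evaluating step by step (a_0 = 1):
  n = 1: D(1) = 1(1 + 5/3) = 8/3; numerator = -1(1) = -1; a_1 = (-1)/(8/3) = -3/8
  n = 2: D(2) = 2(2 + 5/3) = 22/3; numerator = -1(-3/8) + 2(1) = 19/8; a_2 = (19/8)/(22/3) = 57/176
  n = 3: D(3) = 3(3 + 5/3) = 14; numerator = -1(57/176) + 2(-3/8) = -189/176; a_3 = (-189/176)/(14) = -27/352
  n = 4: D(4) = 4(4 + 5/3) = 68/3; numerator = -1(-27/352) + 2(57/176) = 255/352; a_4 = (255/352)/(68/3) = 45/1408

r = 2/3; a_0 = 1; a_1 = -3/8; a_2 = 57/176; a_3 = -27/352; a_4 = 45/1408


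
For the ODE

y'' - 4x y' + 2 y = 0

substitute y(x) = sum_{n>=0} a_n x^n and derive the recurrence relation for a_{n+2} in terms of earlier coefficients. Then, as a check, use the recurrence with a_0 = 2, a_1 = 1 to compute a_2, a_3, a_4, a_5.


Substitute y = sum_n a_n x^n.
y''(x) has coefficient (n+2)(n+1) a_{n+2} at x^n;
-4 x y'(x) has coefficient -4 n a_n at x^n (shift);
2 y(x) has coefficient 2 a_n at x^n.
Matching x^n: (n+2)(n+1) a_{n+2} + (-4n + 2) a_n = 0.
Thus a_{n+2} = (4n - 2) / ((n+1)(n+2)) * a_n.

Check with a_0 = 2, a_1 = 1 (apply the recurrence for n = 0, 1, 2, 3): a_0 = 2, a_1 = 1, a_2 = -2, a_3 = 1/3, a_4 = -1, a_5 = 1/6.

a_(n+2) = (4n - 2) / ((n+1)(n+2)) * a_n; check: a_0 = 2, a_1 = 1, a_2 = -2, a_3 = 1/3, a_4 = -1, a_5 = 1/6


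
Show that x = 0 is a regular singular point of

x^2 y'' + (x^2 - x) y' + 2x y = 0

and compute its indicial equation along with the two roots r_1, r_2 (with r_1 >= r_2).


Divide by x^2 to reach normal form y'' + P_1(x) y' + P_2(x) y = 0 with P_1(x) = 1 - 1/x and P_2(x) = 2/x.
x = 0 is a singular point because the y'-coefficient 1 - 1/x has a pole at x = 0 and the y-coefficient 2/x has a pole at x = 0.
It is a regular singular point because x P_1(x) = p(x) = x - 1 and x^2 P_2(x) = q(x) = 2x are polynomials, hence analytic at x = 0.
p(0) = -1,  q(0) = 0.
Indicial equation: r(r-1) + p(0) r + q(0) = 0, i.e. r^2 + (p(0) - 1) r + q(0) = 0, i.e. r^2 - 2 r = 0.
Discriminant: (-2)^2 - 4(0) = 4, so r = (2 ± 2)/2.
Solving: r_1 = 2, r_2 = 0.

indicial: r^2 - 2 r = 0; roots r_1 = 2, r_2 = 0


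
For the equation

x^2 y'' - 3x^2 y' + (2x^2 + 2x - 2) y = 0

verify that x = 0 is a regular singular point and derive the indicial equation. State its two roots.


Divide by x^2 to reach normal form y'' + P_1(x) y' + P_2(x) y = 0 with P_1(x) = -3 and P_2(x) = 2 + 2/x - 2/x^2.
x = 0 is a singular point because the y-coefficient 2 + 2/x - 2/x^2 has a pole at x = 0.
It is a regular singular point because x P_1(x) = p(x) = -3x and x^2 P_2(x) = q(x) = 2x^2 + 2x - 2 are polynomials, hence analytic at x = 0.
p(0) = 0,  q(0) = -2.
Indicial equation: r(r-1) + p(0) r + q(0) = 0, i.e. r^2 + (p(0) - 1) r + q(0) = 0, i.e. r^2 - 1 r - 2 = 0.
Discriminant: (-1)^2 - 4(-2) = 9, so r = (1 ± 3)/2.
Solving: r_1 = 2, r_2 = -1.

indicial: r^2 - 1 r - 2 = 0; roots r_1 = 2, r_2 = -1


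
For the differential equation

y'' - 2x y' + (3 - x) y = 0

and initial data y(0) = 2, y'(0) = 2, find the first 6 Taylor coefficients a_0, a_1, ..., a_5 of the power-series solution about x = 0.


Ansatz: y(x) = sum_{n>=0} a_n x^n, so y'(x) = sum_{n>=1} n a_n x^(n-1) and y''(x) = sum_{n>=2} n(n-1) a_n x^(n-2).
Substitute into P(x) y'' + Q(x) y' + R(x) y = 0 with P(x) = 1, Q(x) = -2x, R(x) = 3 - x, and match powers of x.
Initial conditions: a_0 = 2, a_1 = 2.
Setting the coefficient of each power of x to zero and solving order by order (substituting the coefficients already found):
  x^0: 2 a_2 + 3 a_0 = 0  ->  2 a_2 = -3 a_0 = -6  ->  a_2 = -3
  x^1: 6 a_3 + a_1 - a_0 = 0  ->  6 a_3 = -a_1 + a_0 = 0  ->  a_3 = 0
  x^2: 12 a_4 - a_2 - a_1 = 0  ->  12 a_4 = a_2 + a_1 = -1  ->  a_4 = -1/12
  x^3: 20 a_5 - 3 a_3 - a_2 = 0  ->  20 a_5 = 3 a_3 + a_2 = -3  ->  a_5 = -3/20
Truncated series: y(x) = 2 + 2 x - 3 x^2 - (1/12) x^4 - (3/20) x^5 + O(x^6).

a_0 = 2; a_1 = 2; a_2 = -3; a_3 = 0; a_4 = -1/12; a_5 = -3/20


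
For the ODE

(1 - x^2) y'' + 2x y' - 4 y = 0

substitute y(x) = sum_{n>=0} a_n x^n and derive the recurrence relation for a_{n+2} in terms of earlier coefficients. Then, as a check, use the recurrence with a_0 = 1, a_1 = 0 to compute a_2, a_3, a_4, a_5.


Substitute y = sum_n a_n x^n.
(1 - 1 x^2) y'' contributes (n+2)(n+1) a_{n+2} - n(n-1) a_n at x^n.
2 x y'(x) contributes 2 n a_n at x^n.
-4 y(x) contributes -4 a_n at x^n.
Matching x^n: (n+2)(n+1) a_{n+2} + (-n(n-1) + 2 n - 4) a_n = 0.
Thus a_{n+2} = (n(n-1) - 2 n + 4) / ((n+1)(n+2)) * a_n.

Check with a_0 = 1, a_1 = 0 (apply the recurrence for n = 0, 1, 2, 3): a_0 = 1, a_1 = 0, a_2 = 2, a_3 = 0, a_4 = 1/3, a_5 = 0.

a_(n+2) = (n(n-1) - 2 n + 4) / ((n+1)(n+2)) * a_n; check: a_0 = 1, a_1 = 0, a_2 = 2, a_3 = 0, a_4 = 1/3, a_5 = 0


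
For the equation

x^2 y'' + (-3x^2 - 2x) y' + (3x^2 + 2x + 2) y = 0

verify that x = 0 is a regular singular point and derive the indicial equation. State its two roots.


Divide by x^2 to reach normal form y'' + P_1(x) y' + P_2(x) y = 0 with P_1(x) = -3 - 2/x and P_2(x) = 3 + 2/x + 2/x^2.
x = 0 is a singular point because the y'-coefficient -3 - 2/x has a pole at x = 0 and the y-coefficient 3 + 2/x + 2/x^2 has a pole at x = 0.
It is a regular singular point because x P_1(x) = p(x) = -3x - 2 and x^2 P_2(x) = q(x) = 3x^2 + 2x + 2 are polynomials, hence analytic at x = 0.
p(0) = -2,  q(0) = 2.
Indicial equation: r(r-1) + p(0) r + q(0) = 0, i.e. r^2 + (p(0) - 1) r + q(0) = 0, i.e. r^2 - 3 r + 2 = 0.
Discriminant: (-3)^2 - 4(2) = 1, so r = (3 ± 1)/2.
Solving: r_1 = 2, r_2 = 1.

indicial: r^2 - 3 r + 2 = 0; roots r_1 = 2, r_2 = 1


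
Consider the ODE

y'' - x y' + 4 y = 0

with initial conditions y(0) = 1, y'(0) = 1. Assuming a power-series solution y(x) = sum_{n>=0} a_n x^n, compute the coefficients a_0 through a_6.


Ansatz: y(x) = sum_{n>=0} a_n x^n, so y'(x) = sum_{n>=1} n a_n x^(n-1) and y''(x) = sum_{n>=2} n(n-1) a_n x^(n-2).
Substitute into P(x) y'' + Q(x) y' + R(x) y = 0 with P(x) = 1, Q(x) = -x, R(x) = 4, and match powers of x.
Initial conditions: a_0 = 1, a_1 = 1.
Setting the coefficient of each power of x to zero and solving order by order (substituting the coefficients already found):
  x^0: 2 a_2 + 4 a_0 = 0  ->  2 a_2 = -4 a_0 = -4  ->  a_2 = -2
  x^1: 6 a_3 + 3 a_1 = 0  ->  6 a_3 = -3 a_1 = -3  ->  a_3 = -1/2
  x^2: 12 a_4 + 2 a_2 = 0  ->  12 a_4 = -2 a_2 = 4  ->  a_4 = 1/3
  x^3: 20 a_5 + a_3 = 0  ->  20 a_5 = -a_3 = 1/2  ->  a_5 = 1/40
  x^4: 30 a_6 = 0  ->  a_6 = 0
Truncated series: y(x) = 1 + x - 2 x^2 - (1/2) x^3 + (1/3) x^4 + (1/40) x^5 + O(x^7).

a_0 = 1; a_1 = 1; a_2 = -2; a_3 = -1/2; a_4 = 1/3; a_5 = 1/40; a_6 = 0


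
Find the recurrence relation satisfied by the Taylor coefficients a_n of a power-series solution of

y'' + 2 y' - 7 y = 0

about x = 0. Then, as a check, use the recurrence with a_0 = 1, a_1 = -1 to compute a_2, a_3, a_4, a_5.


Substitute y = sum_n a_n x^n.
y''(x) has coefficient (n+2)(n+1) a_{n+2} at x^n;
2 y'(x) has coefficient 2 (n+1) a_{n+1} at x^n;
-7 y(x) has coefficient -7 a_n at x^n.
Matching x^n: (n+2)(n+1) a_{n+2} + 2 (n+1) a_{n+1} - 7 a_n = 0.
Thus a_{n+2} = [-2 (n+1) a_{n+1} + 7 a_n] / ((n+1)(n+2)).

Check with a_0 = 1, a_1 = -1 (apply the recurrence for n = 0, 1, 2, 3): a_0 = 1, a_1 = -1, a_2 = 9/2, a_3 = -25/6, a_4 = 113/24, a_5 = -401/120.

a_(n+2) = [-2 (n+1) a_(n+1) + 7 a_n] / ((n+1)(n+2)); check: a_0 = 1, a_1 = -1, a_2 = 9/2, a_3 = -25/6, a_4 = 113/24, a_5 = -401/120


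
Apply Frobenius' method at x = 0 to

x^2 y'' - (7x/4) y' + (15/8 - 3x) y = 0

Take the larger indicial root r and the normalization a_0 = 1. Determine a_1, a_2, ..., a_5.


Write in Frobenius form y'' + (p(x)/x) y' + (q(x)/x^2) y = 0:
  p(x) = -7/4,  q(x) = 15/8 - 3x.
Indicial equation: r(r-1) + (-7/4) r + (15/8) = 0 -> roots r_1 = 3/2, r_2 = 5/4.
Take r = r_1 = 3/2. Let y(x) = x^r sum_{n>=0} a_n x^n with a_0 = 1.
Substitute y = x^r sum a_n x^n and match x^{r+n}. The recurrence is
  D(n) a_n - 3 a_{n-1} = 0,  where D(n) = (r+n)(r+n-1) + (-7/4)(r+n) + (15/8).
  a_n = 3 / D(n) * a_{n-1}.
Since the indicial polynomial factors as (r - r_1)(r - r_2), D(n) = (r_1 + n - r_1)(r_1 + n - r_2) = n(n + 1/4).
Evaluating step by step (a_0 = 1):
  n = 1: D(1) = 1(1 + 1/4) = 5/4; numerator = 3(1) = 3; a_1 = (3)/(5/4) = 12/5
  n = 2: D(2) = 2(2 + 1/4) = 9/2; numerator = 3(12/5) = 36/5; a_2 = (36/5)/(9/2) = 8/5
  n = 3: D(3) = 3(3 + 1/4) = 39/4; numerator = 3(8/5) = 24/5; a_3 = (24/5)/(39/4) = 32/65
  n = 4: D(4) = 4(4 + 1/4) = 17; numerator = 3(32/65) = 96/65; a_4 = (96/65)/(17) = 96/1105
  n = 5: D(5) = 5(5 + 1/4) = 105/4; numerator = 3(96/1105) = 288/1105; a_5 = (288/1105)/(105/4) = 384/38675

r = 3/2; a_0 = 1; a_1 = 12/5; a_2 = 8/5; a_3 = 32/65; a_4 = 96/1105; a_5 = 384/38675


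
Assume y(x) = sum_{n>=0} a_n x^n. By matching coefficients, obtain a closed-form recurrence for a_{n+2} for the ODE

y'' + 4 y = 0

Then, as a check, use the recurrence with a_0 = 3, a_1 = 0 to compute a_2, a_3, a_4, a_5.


Substitute y = sum_n a_n x^n into y'' + (const) y = 0.
y''(x) = sum_{n>=0} (n+2)(n+1) a_{n+2} x^n.
The ODE becomes sum_n [(n+2)(n+1) a_{n+2} + 4 a_n] x^n = 0.
Setting each coefficient to zero gives the recurrence:
  (n+2)(n+1) a_{n+2} + 4 a_n = 0,
  a_{n+2} = -4 / ((n+1)(n+2)) a_n.

Check with a_0 = 3, a_1 = 0 (apply the recurrence for n = 0, 1, 2, 3): a_0 = 3, a_1 = 0, a_2 = -6, a_3 = 0, a_4 = 2, a_5 = 0.

a_{n+2} = -4/((n+1)(n+2)) * a_n; check: a_0 = 3, a_1 = 0, a_2 = -6, a_3 = 0, a_4 = 2, a_5 = 0


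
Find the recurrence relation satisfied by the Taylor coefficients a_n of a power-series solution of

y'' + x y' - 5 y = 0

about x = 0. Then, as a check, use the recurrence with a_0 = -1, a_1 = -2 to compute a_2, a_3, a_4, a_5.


Substitute y = sum_n a_n x^n.
y''(x) has coefficient (n+2)(n+1) a_{n+2} at x^n;
x y'(x) has coefficient n a_n at x^n (shift);
-5 y(x) has coefficient -5 a_n at x^n.
Matching x^n: (n+2)(n+1) a_{n+2} + (n - 5) a_n = 0.
Thus a_{n+2} = (-n + 5) / ((n+1)(n+2)) * a_n.

Check with a_0 = -1, a_1 = -2 (apply the recurrence for n = 0, 1, 2, 3): a_0 = -1, a_1 = -2, a_2 = -5/2, a_3 = -4/3, a_4 = -5/8, a_5 = -2/15.

a_(n+2) = (-n + 5) / ((n+1)(n+2)) * a_n; check: a_0 = -1, a_1 = -2, a_2 = -5/2, a_3 = -4/3, a_4 = -5/8, a_5 = -2/15


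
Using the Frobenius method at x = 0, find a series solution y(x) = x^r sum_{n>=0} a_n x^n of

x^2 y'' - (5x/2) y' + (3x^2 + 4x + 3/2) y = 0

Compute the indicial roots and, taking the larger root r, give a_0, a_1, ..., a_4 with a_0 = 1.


Write in Frobenius form y'' + (p(x)/x) y' + (q(x)/x^2) y = 0:
  p(x) = -5/2,  q(x) = 3x^2 + 4x + 3/2.
Indicial equation: r(r-1) + (-5/2) r + (3/2) = 0 -> roots r_1 = 3, r_2 = 1/2.
Take r = r_1 = 3. Let y(x) = x^r sum_{n>=0} a_n x^n with a_0 = 1.
Substitute y = x^r sum a_n x^n and match x^{r+n}. The recurrence is
  D(n) a_n + 4 a_{n-1} + 3 a_{n-2} = 0,  where D(n) = (r+n)(r+n-1) + (-5/2)(r+n) + (3/2).
  a_n = [-4 a_{n-1} - 3 a_{n-2}] / D(n).
Since the indicial polynomial factors as (r - r_1)(r - r_2), D(n) = (r_1 + n - r_1)(r_1 + n - r_2) = n(n + 5/2).
Evaluating step by step (a_0 = 1):
  n = 1: D(1) = 1(1 + 5/2) = 7/2; numerator = -4(1) = -4; a_1 = (-4)/(7/2) = -8/7
  n = 2: D(2) = 2(2 + 5/2) = 9; numerator = -4(-8/7) - 3(1) = 11/7; a_2 = (11/7)/(9) = 11/63
  n = 3: D(3) = 3(3 + 5/2) = 33/2; numerator = -4(11/63) - 3(-8/7) = 172/63; a_3 = (172/63)/(33/2) = 344/2079
  n = 4: D(4) = 4(4 + 5/2) = 26; numerator = -4(344/2079) - 3(11/63) = -2465/2079; a_4 = (-2465/2079)/(26) = -2465/54054

r = 3; a_0 = 1; a_1 = -8/7; a_2 = 11/63; a_3 = 344/2079; a_4 = -2465/54054


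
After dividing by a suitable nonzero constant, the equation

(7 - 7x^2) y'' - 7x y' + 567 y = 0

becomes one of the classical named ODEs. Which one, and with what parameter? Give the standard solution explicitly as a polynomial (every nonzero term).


All three coefficients share the factor 7; dividing through by 7 gives  (1 - x^2) y'' - x y' + 81 y = 0.
This matches the Chebyshev equation (1 - x^2) y'' - x y' + n^2 y = 0 (note the -x y' term, not -2x y') with n^2 = 81, so n = 9; the polynomial solution is T_9(x).
With y = sum_k a_k x^k, matching x^k gives (k+2)(k+1) a_{k+2} = (k^2 - n^2) a_k = (k - 9)(k + 9) a_k. The right side vanishes at k = 9, so the series with the parity of 9 terminates at degree 9.
Standard normalization: leading coefficient of T_n is 2^(n-1), so a_9 = 2^8 = 256. Work downward with a_k = (k+1)(k+2) a_{k+2} / ((k - 9)(k + 9)):
  a_7 = (8)(9)(256) / ((7 - 9)(7 + 9)) = 18432/(-32) = -576
  a_5 = (6)(7)(-576) / ((5 - 9)(5 + 9)) = -24192/(-56) = 432
  a_3 = (4)(5)(432) / ((3 - 9)(3 + 9)) = 8640/(-72) = -120
  a_1 = (2)(3)(-120) / ((1 - 9)(1 + 9)) = -720/(-80) = 9
Hence T_9(x) = 256 x^9 - 576 x^7 + 432 x^5 - 120 x^3 + 9 x.

T_9(x); series = 256 x^9 - 576 x^7 + 432 x^5 - 120 x^3 + 9 x


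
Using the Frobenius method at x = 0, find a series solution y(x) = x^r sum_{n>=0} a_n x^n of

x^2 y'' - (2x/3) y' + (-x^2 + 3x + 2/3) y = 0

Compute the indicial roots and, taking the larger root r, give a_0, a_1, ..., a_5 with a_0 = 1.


Write in Frobenius form y'' + (p(x)/x) y' + (q(x)/x^2) y = 0:
  p(x) = -2/3,  q(x) = -x^2 + 3x + 2/3.
Indicial equation: r(r-1) + (-2/3) r + (2/3) = 0 -> roots r_1 = 1, r_2 = 2/3.
Take r = r_1 = 1. Let y(x) = x^r sum_{n>=0} a_n x^n with a_0 = 1.
Substitute y = x^r sum a_n x^n and match x^{r+n}. The recurrence is
  D(n) a_n + 3 a_{n-1} - 1 a_{n-2} = 0,  where D(n) = (r+n)(r+n-1) + (-2/3)(r+n) + (2/3).
  a_n = [-3 a_{n-1} + 1 a_{n-2}] / D(n).
Since the indicial polynomial factors as (r - r_1)(r - r_2), D(n) = (r_1 + n - r_1)(r_1 + n - r_2) = n(n + 1/3).
Evaluating step by step (a_0 = 1):
  n = 1: D(1) = 1(1 + 1/3) = 4/3; numerator = -3(1) = -3; a_1 = (-3)/(4/3) = -9/4
  n = 2: D(2) = 2(2 + 1/3) = 14/3; numerator = -3(-9/4) + 1(1) = 31/4; a_2 = (31/4)/(14/3) = 93/56
  n = 3: D(3) = 3(3 + 1/3) = 10; numerator = -3(93/56) + 1(-9/4) = -405/56; a_3 = (-405/56)/(10) = -81/112
  n = 4: D(4) = 4(4 + 1/3) = 52/3; numerator = -3(-81/112) + 1(93/56) = 429/112; a_4 = (429/112)/(52/3) = 99/448
  n = 5: D(5) = 5(5 + 1/3) = 80/3; numerator = -3(99/448) + 1(-81/112) = -621/448; a_5 = (-621/448)/(80/3) = -1863/35840

r = 1; a_0 = 1; a_1 = -9/4; a_2 = 93/56; a_3 = -81/112; a_4 = 99/448; a_5 = -1863/35840


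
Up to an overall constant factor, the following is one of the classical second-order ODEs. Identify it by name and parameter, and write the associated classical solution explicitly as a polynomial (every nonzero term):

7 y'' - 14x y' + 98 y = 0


All three coefficients share the factor 7; dividing through by 7 gives  y'' - 2x y' + 14 y = 0.
This matches the Hermite equation y'' - 2x y' + 2n y = 0 with 2n = 14, so n = 7; the polynomial solution is H_7(x).
With y = sum_k a_k x^k, matching x^k gives (k+2)(k+1) a_{k+2} = 2(k - n) a_k = 2(k - 7) a_k. The right side vanishes at k = 7, so the series with the parity of 7 terminates at degree 7.
Standard normalization: leading coefficient of H_n is 2^n, so a_7 = 2^7 = 128. Work downward with a_k = (k+1)(k+2) a_{k+2} / (2(k - n)):
  a_5 = (6)(7)(128) / (2(5 - 7)) = 5376/(-4) = -1344
  a_3 = (4)(5)(-1344) / (2(3 - 7)) = -26880/(-8) = 3360
  a_1 = (2)(3)(3360) / (2(1 - 7)) = 20160/(-12) = -1680
Hence H_7(x) = 128 x^7 - 1344 x^5 + 3360 x^3 - 1680 x.

H_7(x); series = 128 x^7 - 1344 x^5 + 3360 x^3 - 1680 x


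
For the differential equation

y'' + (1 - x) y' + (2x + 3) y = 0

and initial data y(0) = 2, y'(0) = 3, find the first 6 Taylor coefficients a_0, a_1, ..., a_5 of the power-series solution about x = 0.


Ansatz: y(x) = sum_{n>=0} a_n x^n, so y'(x) = sum_{n>=1} n a_n x^(n-1) and y''(x) = sum_{n>=2} n(n-1) a_n x^(n-2).
Substitute into P(x) y'' + Q(x) y' + R(x) y = 0 with P(x) = 1, Q(x) = 1 - x, R(x) = 2x + 3, and match powers of x.
Initial conditions: a_0 = 2, a_1 = 3.
Setting the coefficient of each power of x to zero and solving order by order (substituting the coefficients already found):
  x^0: 2 a_2 + a_1 + 3 a_0 = 0  ->  2 a_2 = -a_1 - 3 a_0 = -9  ->  a_2 = -9/2
  x^1: 6 a_3 + 2 a_2 + 2 a_1 + 2 a_0 = 0  ->  6 a_3 = -2 a_2 - 2 a_1 - 2 a_0 = -1  ->  a_3 = -1/6
  x^2: 12 a_4 + 3 a_3 + a_2 + 2 a_1 = 0  ->  12 a_4 = -3 a_3 - a_2 - 2 a_1 = -1  ->  a_4 = -1/12
  x^3: 20 a_5 + 4 a_4 + 2 a_2 = 0  ->  20 a_5 = -4 a_4 - 2 a_2 = 28/3  ->  a_5 = 7/15
Truncated series: y(x) = 2 + 3 x - (9/2) x^2 - (1/6) x^3 - (1/12) x^4 + (7/15) x^5 + O(x^6).

a_0 = 2; a_1 = 3; a_2 = -9/2; a_3 = -1/6; a_4 = -1/12; a_5 = 7/15


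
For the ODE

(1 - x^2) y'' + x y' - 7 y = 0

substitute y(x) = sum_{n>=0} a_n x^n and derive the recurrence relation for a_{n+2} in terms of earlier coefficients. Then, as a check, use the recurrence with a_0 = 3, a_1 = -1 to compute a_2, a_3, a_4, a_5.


Substitute y = sum_n a_n x^n.
(1 - 1 x^2) y'' contributes (n+2)(n+1) a_{n+2} - n(n-1) a_n at x^n.
x y'(x) contributes n a_n at x^n.
-7 y(x) contributes -7 a_n at x^n.
Matching x^n: (n+2)(n+1) a_{n+2} + (-n(n-1) + n - 7) a_n = 0.
Thus a_{n+2} = (n(n-1) - n + 7) / ((n+1)(n+2)) * a_n.

Check with a_0 = 3, a_1 = -1 (apply the recurrence for n = 0, 1, 2, 3): a_0 = 3, a_1 = -1, a_2 = 21/2, a_3 = -1, a_4 = 49/8, a_5 = -1/2.

a_(n+2) = (n(n-1) - n + 7) / ((n+1)(n+2)) * a_n; check: a_0 = 3, a_1 = -1, a_2 = 21/2, a_3 = -1, a_4 = 49/8, a_5 = -1/2


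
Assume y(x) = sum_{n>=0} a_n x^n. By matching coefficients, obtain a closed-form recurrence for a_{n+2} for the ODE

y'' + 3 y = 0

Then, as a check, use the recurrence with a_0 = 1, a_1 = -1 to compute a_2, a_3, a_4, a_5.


Substitute y = sum_n a_n x^n into y'' + (const) y = 0.
y''(x) = sum_{n>=0} (n+2)(n+1) a_{n+2} x^n.
The ODE becomes sum_n [(n+2)(n+1) a_{n+2} + 3 a_n] x^n = 0.
Setting each coefficient to zero gives the recurrence:
  (n+2)(n+1) a_{n+2} + 3 a_n = 0,
  a_{n+2} = -3 / ((n+1)(n+2)) a_n.

Check with a_0 = 1, a_1 = -1 (apply the recurrence for n = 0, 1, 2, 3): a_0 = 1, a_1 = -1, a_2 = -3/2, a_3 = 1/2, a_4 = 3/8, a_5 = -3/40.

a_{n+2} = -3/((n+1)(n+2)) * a_n; check: a_0 = 1, a_1 = -1, a_2 = -3/2, a_3 = 1/2, a_4 = 3/8, a_5 = -3/40


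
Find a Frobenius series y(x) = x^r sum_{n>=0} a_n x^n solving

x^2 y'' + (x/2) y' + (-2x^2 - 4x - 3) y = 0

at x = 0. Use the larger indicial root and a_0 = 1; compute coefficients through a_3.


Write in Frobenius form y'' + (p(x)/x) y' + (q(x)/x^2) y = 0:
  p(x) = 1/2,  q(x) = -2x^2 - 4x - 3.
Indicial equation: r(r-1) + (1/2) r + (-3) = 0 -> roots r_1 = 2, r_2 = -3/2.
Take r = r_1 = 2. Let y(x) = x^r sum_{n>=0} a_n x^n with a_0 = 1.
Substitute y = x^r sum a_n x^n and match x^{r+n}. The recurrence is
  D(n) a_n - 4 a_{n-1} - 2 a_{n-2} = 0,  where D(n) = (r+n)(r+n-1) + (1/2)(r+n) + (-3).
  a_n = [4 a_{n-1} + 2 a_{n-2}] / D(n).
Since the indicial polynomial factors as (r - r_1)(r - r_2), D(n) = (r_1 + n - r_1)(r_1 + n - r_2) = n(n + 7/2).
Evaluating step by step (a_0 = 1):
  n = 1: D(1) = 1(1 + 7/2) = 9/2; numerator = 4(1) = 4; a_1 = (4)/(9/2) = 8/9
  n = 2: D(2) = 2(2 + 7/2) = 11; numerator = 4(8/9) + 2(1) = 50/9; a_2 = (50/9)/(11) = 50/99
  n = 3: D(3) = 3(3 + 7/2) = 39/2; numerator = 4(50/99) + 2(8/9) = 376/99; a_3 = (376/99)/(39/2) = 752/3861

r = 2; a_0 = 1; a_1 = 8/9; a_2 = 50/99; a_3 = 752/3861


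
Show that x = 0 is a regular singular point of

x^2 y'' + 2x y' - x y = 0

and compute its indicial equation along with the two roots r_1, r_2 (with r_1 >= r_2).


Divide by x^2 to reach normal form y'' + P_1(x) y' + P_2(x) y = 0 with P_1(x) = 2/x and P_2(x) = -1/x.
x = 0 is a singular point because the y'-coefficient 2/x has a pole at x = 0 and the y-coefficient -1/x has a pole at x = 0.
It is a regular singular point because x P_1(x) = p(x) = 2 and x^2 P_2(x) = q(x) = -x are polynomials, hence analytic at x = 0.
p(0) = 2,  q(0) = 0.
Indicial equation: r(r-1) + p(0) r + q(0) = 0, i.e. r^2 + (p(0) - 1) r + q(0) = 0, i.e. r^2 + 1 r = 0.
Discriminant: (1)^2 - 4(0) = 1, so r = (-1 ± 1)/2.
Solving: r_1 = 0, r_2 = -1.

indicial: r^2 + 1 r = 0; roots r_1 = 0, r_2 = -1


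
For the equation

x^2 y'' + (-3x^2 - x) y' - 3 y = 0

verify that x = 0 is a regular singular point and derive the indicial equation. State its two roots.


Divide by x^2 to reach normal form y'' + P_1(x) y' + P_2(x) y = 0 with P_1(x) = -3 - 1/x and P_2(x) = -3/x^2.
x = 0 is a singular point because the y'-coefficient -3 - 1/x has a pole at x = 0 and the y-coefficient -3/x^2 has a pole at x = 0.
It is a regular singular point because x P_1(x) = p(x) = -3x - 1 and x^2 P_2(x) = q(x) = -3 are polynomials, hence analytic at x = 0.
p(0) = -1,  q(0) = -3.
Indicial equation: r(r-1) + p(0) r + q(0) = 0, i.e. r^2 + (p(0) - 1) r + q(0) = 0, i.e. r^2 - 2 r - 3 = 0.
Discriminant: (-2)^2 - 4(-3) = 16, so r = (2 ± 4)/2.
Solving: r_1 = 3, r_2 = -1.

indicial: r^2 - 2 r - 3 = 0; roots r_1 = 3, r_2 = -1


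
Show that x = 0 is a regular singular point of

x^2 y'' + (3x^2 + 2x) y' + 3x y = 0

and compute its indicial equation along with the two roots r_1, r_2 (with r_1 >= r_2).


Divide by x^2 to reach normal form y'' + P_1(x) y' + P_2(x) y = 0 with P_1(x) = 3 + 2/x and P_2(x) = 3/x.
x = 0 is a singular point because the y'-coefficient 3 + 2/x has a pole at x = 0 and the y-coefficient 3/x has a pole at x = 0.
It is a regular singular point because x P_1(x) = p(x) = 3x + 2 and x^2 P_2(x) = q(x) = 3x are polynomials, hence analytic at x = 0.
p(0) = 2,  q(0) = 0.
Indicial equation: r(r-1) + p(0) r + q(0) = 0, i.e. r^2 + (p(0) - 1) r + q(0) = 0, i.e. r^2 + 1 r = 0.
Discriminant: (1)^2 - 4(0) = 1, so r = (-1 ± 1)/2.
Solving: r_1 = 0, r_2 = -1.

indicial: r^2 + 1 r = 0; roots r_1 = 0, r_2 = -1


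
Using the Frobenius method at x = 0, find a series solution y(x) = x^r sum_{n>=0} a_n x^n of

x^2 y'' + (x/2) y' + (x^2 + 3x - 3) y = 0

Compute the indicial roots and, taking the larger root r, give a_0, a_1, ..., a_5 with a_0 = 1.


Write in Frobenius form y'' + (p(x)/x) y' + (q(x)/x^2) y = 0:
  p(x) = 1/2,  q(x) = x^2 + 3x - 3.
Indicial equation: r(r-1) + (1/2) r + (-3) = 0 -> roots r_1 = 2, r_2 = -3/2.
Take r = r_1 = 2. Let y(x) = x^r sum_{n>=0} a_n x^n with a_0 = 1.
Substitute y = x^r sum a_n x^n and match x^{r+n}. The recurrence is
  D(n) a_n + 3 a_{n-1} + 1 a_{n-2} = 0,  where D(n) = (r+n)(r+n-1) + (1/2)(r+n) + (-3).
  a_n = [-3 a_{n-1} - 1 a_{n-2}] / D(n).
Since the indicial polynomial factors as (r - r_1)(r - r_2), D(n) = (r_1 + n - r_1)(r_1 + n - r_2) = n(n + 7/2).
Evaluating step by step (a_0 = 1):
  n = 1: D(1) = 1(1 + 7/2) = 9/2; numerator = -3(1) = -3; a_1 = (-3)/(9/2) = -2/3
  n = 2: D(2) = 2(2 + 7/2) = 11; numerator = -3(-2/3) - 1(1) = 1; a_2 = (1)/(11) = 1/11
  n = 3: D(3) = 3(3 + 7/2) = 39/2; numerator = -3(1/11) - 1(-2/3) = 13/33; a_3 = (13/33)/(39/2) = 2/99
  n = 4: D(4) = 4(4 + 7/2) = 30; numerator = -3(2/99) - 1(1/11) = -5/33; a_4 = (-5/33)/(30) = -1/198
  n = 5: D(5) = 5(5 + 7/2) = 85/2; numerator = -3(-1/198) - 1(2/99) = -1/198; a_5 = (-1/198)/(85/2) = -1/8415

r = 2; a_0 = 1; a_1 = -2/3; a_2 = 1/11; a_3 = 2/99; a_4 = -1/198; a_5 = -1/8415
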